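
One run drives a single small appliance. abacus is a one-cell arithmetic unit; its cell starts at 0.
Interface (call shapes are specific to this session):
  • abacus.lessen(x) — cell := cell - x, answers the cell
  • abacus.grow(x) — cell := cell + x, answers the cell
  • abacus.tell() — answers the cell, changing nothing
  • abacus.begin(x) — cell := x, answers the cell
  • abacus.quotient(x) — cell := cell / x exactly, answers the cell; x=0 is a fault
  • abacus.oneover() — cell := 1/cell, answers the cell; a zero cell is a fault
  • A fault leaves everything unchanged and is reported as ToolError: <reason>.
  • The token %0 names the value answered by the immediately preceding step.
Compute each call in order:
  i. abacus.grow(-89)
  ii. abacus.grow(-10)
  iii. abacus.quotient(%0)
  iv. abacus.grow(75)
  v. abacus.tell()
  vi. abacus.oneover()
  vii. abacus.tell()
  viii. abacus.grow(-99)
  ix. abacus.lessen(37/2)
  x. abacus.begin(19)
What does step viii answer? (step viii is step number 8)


Answer: -7523/76

Derivation:
==> abacus.grow(x=-89)
<== -89
==> abacus.grow(x=-10)
<== -99
==> abacus.quotient(x=%0)
<== 1
==> abacus.grow(x=75)
<== 76
==> abacus.tell()
<== 76
==> abacus.oneover()
<== 1/76
==> abacus.tell()
<== 1/76
==> abacus.grow(x=-99)
<== -7523/76
==> abacus.lessen(x=37/2)
<== -8929/76
==> abacus.begin(x=19)
<== 19


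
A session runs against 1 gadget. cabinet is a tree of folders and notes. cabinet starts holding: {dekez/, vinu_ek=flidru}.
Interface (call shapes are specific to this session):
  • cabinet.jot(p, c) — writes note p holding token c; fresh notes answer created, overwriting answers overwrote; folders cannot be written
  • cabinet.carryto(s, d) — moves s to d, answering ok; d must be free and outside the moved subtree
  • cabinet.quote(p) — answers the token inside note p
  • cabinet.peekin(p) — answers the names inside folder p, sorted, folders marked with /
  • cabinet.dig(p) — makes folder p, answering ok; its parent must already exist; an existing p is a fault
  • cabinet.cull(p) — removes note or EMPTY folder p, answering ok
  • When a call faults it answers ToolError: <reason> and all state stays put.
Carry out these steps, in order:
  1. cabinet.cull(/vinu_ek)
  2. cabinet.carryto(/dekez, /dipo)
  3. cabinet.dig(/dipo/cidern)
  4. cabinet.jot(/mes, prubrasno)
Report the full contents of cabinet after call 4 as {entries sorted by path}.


Act: cabinet.cull[p: /vinu_ek]
Obs: ok
Act: cabinet.carryto[s: /dekez; d: /dipo]
Obs: ok
Act: cabinet.dig[p: /dipo/cidern]
Obs: ok
Act: cabinet.jot[p: /mes; c: prubrasno]
Obs: created

Answer: {dipo/, dipo/cidern/, mes=prubrasno}


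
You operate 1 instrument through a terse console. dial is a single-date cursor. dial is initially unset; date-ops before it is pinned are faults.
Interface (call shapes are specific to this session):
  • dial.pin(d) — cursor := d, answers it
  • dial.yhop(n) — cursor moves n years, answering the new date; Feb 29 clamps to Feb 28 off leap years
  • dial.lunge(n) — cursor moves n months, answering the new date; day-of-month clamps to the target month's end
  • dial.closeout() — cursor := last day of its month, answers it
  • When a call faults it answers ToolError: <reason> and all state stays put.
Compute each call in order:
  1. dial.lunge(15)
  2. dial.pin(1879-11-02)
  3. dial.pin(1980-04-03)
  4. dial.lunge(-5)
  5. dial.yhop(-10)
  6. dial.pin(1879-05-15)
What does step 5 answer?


Answer: 1969-11-03

Derivation:
I run dial.lunge using n→15: ToolError: no date set.
Then dial.pin using d→1879-11-02, → 1879-11-02.
I call dial.pin using d→1980-04-03, yielding 1980-04-03.
I invoke dial.lunge using n→-5, — result: 1979-11-03.
Calling dial.yhop using n→-10, which returns 1969-11-03.
Calling dial.pin using d→1879-05-15, and observe 1879-05-15.


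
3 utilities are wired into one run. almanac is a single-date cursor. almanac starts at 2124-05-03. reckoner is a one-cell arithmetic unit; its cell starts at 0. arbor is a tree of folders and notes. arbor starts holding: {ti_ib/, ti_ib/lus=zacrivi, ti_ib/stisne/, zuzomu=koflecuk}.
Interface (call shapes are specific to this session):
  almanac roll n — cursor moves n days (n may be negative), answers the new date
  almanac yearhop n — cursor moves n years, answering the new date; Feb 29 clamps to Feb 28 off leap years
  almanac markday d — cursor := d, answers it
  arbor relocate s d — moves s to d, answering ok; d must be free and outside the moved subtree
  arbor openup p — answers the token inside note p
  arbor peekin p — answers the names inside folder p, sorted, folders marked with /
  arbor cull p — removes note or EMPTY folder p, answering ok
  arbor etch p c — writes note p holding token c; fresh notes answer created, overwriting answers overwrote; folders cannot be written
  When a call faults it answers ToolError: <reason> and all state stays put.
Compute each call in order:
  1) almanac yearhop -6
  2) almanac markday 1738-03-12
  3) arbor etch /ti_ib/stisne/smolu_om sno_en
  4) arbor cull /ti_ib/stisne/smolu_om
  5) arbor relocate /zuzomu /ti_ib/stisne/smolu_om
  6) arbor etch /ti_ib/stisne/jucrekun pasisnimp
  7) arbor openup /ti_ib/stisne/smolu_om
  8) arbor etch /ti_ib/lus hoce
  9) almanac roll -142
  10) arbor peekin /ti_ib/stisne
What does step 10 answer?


>> almanac yearhop(n: -6)
<< 2118-05-03
>> almanac markday(d: 1738-03-12)
<< 1738-03-12
>> arbor etch(p: /ti_ib/stisne/smolu_om, c: sno_en)
<< created
>> arbor cull(p: /ti_ib/stisne/smolu_om)
<< ok
>> arbor relocate(s: /zuzomu, d: /ti_ib/stisne/smolu_om)
<< ok
>> arbor etch(p: /ti_ib/stisne/jucrekun, c: pasisnimp)
<< created
>> arbor openup(p: /ti_ib/stisne/smolu_om)
<< koflecuk
>> arbor etch(p: /ti_ib/lus, c: hoce)
<< overwrote
>> almanac roll(n: -142)
<< 1737-10-21
>> arbor peekin(p: /ti_ib/stisne)
<< [jucrekun, smolu_om]

Answer: [jucrekun, smolu_om]


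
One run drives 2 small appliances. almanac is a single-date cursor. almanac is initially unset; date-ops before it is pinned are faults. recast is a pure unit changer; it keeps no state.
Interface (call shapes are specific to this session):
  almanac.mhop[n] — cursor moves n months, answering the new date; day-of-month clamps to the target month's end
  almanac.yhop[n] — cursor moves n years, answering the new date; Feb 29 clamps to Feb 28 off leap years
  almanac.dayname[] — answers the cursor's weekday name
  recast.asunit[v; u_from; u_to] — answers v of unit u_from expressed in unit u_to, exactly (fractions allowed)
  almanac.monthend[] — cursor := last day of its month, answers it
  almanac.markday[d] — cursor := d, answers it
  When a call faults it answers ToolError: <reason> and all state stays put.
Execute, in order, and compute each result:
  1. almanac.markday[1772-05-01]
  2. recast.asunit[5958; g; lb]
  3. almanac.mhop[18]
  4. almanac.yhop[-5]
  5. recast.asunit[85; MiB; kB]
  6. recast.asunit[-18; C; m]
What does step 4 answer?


$ almanac.markday d='1772-05-01'
  1772-05-01
$ recast.asunit v='5958' u_from='g' u_to='lb'
  595800000/45359237
$ almanac.mhop n='18'
  1773-11-01
$ almanac.yhop n='-5'
  1768-11-01
$ recast.asunit v='85' u_from='MiB' u_to='kB'
  2228224/25
$ recast.asunit v='-18' u_from='C' u_to='m'
  ToolError: incompatible units

Answer: 1768-11-01


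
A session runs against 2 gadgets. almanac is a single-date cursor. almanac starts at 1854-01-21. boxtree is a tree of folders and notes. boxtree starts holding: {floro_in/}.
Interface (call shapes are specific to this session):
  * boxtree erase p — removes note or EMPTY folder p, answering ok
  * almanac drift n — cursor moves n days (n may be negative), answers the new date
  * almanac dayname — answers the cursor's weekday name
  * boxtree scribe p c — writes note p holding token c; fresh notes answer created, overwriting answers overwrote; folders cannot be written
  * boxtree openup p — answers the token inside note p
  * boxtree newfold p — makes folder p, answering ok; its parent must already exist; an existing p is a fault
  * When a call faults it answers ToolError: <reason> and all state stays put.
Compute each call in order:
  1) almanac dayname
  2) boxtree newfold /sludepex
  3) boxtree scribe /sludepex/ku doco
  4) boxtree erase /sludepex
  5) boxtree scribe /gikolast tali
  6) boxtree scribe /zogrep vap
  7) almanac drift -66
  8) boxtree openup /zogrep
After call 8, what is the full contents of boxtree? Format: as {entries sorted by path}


Answer: {floro_in/, gikolast=tali, sludepex/, sludepex/ku=doco, zogrep=vap}

Derivation:
! almanac dayname() ~> Saturday
! boxtree newfold(p=/sludepex) ~> ok
! boxtree scribe(p=/sludepex/ku, c=doco) ~> created
! boxtree erase(p=/sludepex) ~> ToolError: not empty
! boxtree scribe(p=/gikolast, c=tali) ~> created
! boxtree scribe(p=/zogrep, c=vap) ~> created
! almanac drift(n=-66) ~> 1853-11-16
! boxtree openup(p=/zogrep) ~> vap


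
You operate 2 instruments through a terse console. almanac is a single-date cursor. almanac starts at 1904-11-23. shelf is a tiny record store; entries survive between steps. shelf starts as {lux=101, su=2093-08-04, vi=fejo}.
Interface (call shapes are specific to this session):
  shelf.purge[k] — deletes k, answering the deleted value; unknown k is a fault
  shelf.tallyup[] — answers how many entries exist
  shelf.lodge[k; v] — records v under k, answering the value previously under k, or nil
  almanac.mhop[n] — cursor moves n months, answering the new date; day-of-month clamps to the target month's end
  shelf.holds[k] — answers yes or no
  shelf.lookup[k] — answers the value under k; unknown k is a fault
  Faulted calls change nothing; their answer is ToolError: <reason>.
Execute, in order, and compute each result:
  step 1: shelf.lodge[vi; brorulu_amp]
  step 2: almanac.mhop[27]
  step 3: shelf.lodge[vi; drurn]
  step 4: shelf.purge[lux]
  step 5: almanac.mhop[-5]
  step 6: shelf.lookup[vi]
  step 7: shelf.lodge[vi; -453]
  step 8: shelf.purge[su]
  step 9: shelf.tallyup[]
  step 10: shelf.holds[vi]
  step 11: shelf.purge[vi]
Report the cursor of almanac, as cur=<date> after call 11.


Answer: cur=1906-09-23

Derivation:
$ shelf.lodge k='vi' v='brorulu_amp'
= fejo
$ almanac.mhop n='27'
= 1907-02-23
$ shelf.lodge k='vi' v='drurn'
= brorulu_amp
$ shelf.purge k='lux'
= 101
$ almanac.mhop n='-5'
= 1906-09-23
$ shelf.lookup k='vi'
= drurn
$ shelf.lodge k='vi' v='-453'
= drurn
$ shelf.purge k='su'
= 2093-08-04
$ shelf.tallyup
= 1
$ shelf.holds k='vi'
= yes
$ shelf.purge k='vi'
= -453


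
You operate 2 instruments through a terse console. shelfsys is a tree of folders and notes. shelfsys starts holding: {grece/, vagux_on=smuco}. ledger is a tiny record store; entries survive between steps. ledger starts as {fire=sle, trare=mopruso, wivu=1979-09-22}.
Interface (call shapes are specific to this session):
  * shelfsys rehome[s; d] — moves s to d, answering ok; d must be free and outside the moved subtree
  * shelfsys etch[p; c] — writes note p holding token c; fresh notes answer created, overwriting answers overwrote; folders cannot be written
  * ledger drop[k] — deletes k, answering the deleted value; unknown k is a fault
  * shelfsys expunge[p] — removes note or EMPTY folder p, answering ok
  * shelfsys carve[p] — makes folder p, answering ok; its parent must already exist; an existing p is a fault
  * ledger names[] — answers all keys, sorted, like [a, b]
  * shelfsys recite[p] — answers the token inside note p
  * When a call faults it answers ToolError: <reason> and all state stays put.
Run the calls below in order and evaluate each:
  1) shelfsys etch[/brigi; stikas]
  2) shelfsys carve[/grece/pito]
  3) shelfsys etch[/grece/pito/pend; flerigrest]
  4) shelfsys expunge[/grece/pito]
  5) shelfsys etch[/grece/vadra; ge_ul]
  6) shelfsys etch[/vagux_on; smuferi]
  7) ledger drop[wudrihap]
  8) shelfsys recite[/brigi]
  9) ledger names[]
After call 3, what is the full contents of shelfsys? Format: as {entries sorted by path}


Act: shelfsys etch[p: /brigi; c: stikas]
Obs: created
Act: shelfsys carve[p: /grece/pito]
Obs: ok
Act: shelfsys etch[p: /grece/pito/pend; c: flerigrest]
Obs: created
Act: shelfsys expunge[p: /grece/pito]
Obs: ToolError: not empty
Act: shelfsys etch[p: /grece/vadra; c: ge_ul]
Obs: created
Act: shelfsys etch[p: /vagux_on; c: smuferi]
Obs: overwrote
Act: ledger drop[k: wudrihap]
Obs: ToolError: no such key wudrihap
Act: shelfsys recite[p: /brigi]
Obs: stikas
Act: ledger names[]
Obs: [fire, trare, wivu]

Answer: {brigi=stikas, grece/, grece/pito/, grece/pito/pend=flerigrest, vagux_on=smuco}


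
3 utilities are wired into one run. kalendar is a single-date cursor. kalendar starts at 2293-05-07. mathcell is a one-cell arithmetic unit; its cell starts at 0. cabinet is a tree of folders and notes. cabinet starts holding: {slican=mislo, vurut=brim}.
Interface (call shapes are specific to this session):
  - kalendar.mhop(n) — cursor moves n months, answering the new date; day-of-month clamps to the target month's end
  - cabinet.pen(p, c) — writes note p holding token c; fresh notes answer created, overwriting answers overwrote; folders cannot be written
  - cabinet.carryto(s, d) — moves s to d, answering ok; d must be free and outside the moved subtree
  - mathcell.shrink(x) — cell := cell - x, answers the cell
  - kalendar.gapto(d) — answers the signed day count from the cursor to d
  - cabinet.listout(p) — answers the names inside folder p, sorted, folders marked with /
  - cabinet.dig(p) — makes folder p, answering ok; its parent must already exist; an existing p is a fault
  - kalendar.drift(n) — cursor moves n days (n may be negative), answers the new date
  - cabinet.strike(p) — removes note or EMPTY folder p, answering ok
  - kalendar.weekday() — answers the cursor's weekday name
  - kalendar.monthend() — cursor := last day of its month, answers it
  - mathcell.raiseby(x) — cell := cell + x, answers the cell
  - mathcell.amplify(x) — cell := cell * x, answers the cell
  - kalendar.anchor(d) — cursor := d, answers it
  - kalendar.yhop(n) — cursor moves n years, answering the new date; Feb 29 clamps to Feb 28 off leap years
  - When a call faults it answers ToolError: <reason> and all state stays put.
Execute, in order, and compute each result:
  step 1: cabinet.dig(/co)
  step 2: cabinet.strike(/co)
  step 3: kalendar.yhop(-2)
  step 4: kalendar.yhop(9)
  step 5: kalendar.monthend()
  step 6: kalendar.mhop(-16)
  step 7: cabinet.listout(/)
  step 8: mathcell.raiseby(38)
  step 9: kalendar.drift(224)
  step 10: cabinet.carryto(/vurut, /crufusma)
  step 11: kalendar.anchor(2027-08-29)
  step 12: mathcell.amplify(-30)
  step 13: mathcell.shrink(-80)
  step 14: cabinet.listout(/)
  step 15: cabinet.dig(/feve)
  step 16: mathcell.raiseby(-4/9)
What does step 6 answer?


Answer: 2299-01-31

Derivation:
Step: cabinet.dig[p→/co]
Result: ok
Step: cabinet.strike[p→/co]
Result: ok
Step: kalendar.yhop[n→-2]
Result: 2291-05-07
Step: kalendar.yhop[n→9]
Result: 2300-05-07
Step: kalendar.monthend[]
Result: 2300-05-31
Step: kalendar.mhop[n→-16]
Result: 2299-01-31
Step: cabinet.listout[p→/]
Result: [slican, vurut]
Step: mathcell.raiseby[x→38]
Result: 38
Step: kalendar.drift[n→224]
Result: 2299-09-12
Step: cabinet.carryto[s→/vurut; d→/crufusma]
Result: ok
Step: kalendar.anchor[d→2027-08-29]
Result: 2027-08-29
Step: mathcell.amplify[x→-30]
Result: -1140
Step: mathcell.shrink[x→-80]
Result: -1060
Step: cabinet.listout[p→/]
Result: [crufusma, slican]
Step: cabinet.dig[p→/feve]
Result: ok
Step: mathcell.raiseby[x→-4/9]
Result: -9544/9


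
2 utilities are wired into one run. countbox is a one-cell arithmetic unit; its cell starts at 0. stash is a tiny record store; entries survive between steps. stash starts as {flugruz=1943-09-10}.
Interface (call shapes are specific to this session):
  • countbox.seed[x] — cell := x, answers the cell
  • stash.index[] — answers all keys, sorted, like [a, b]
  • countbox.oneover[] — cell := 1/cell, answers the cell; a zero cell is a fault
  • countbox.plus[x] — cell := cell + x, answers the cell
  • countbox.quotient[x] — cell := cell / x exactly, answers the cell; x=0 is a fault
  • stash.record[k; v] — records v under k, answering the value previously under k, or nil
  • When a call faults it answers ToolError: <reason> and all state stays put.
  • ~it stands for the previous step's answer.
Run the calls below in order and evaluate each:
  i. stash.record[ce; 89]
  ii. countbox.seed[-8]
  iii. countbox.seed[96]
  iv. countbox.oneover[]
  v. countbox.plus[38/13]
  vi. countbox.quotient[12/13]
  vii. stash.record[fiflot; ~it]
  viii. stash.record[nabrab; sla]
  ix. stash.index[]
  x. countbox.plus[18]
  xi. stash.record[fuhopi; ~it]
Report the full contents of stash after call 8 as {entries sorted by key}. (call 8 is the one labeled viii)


·→ stash.record(k→ce, v→89)
·← nil
·→ countbox.seed(x→-8)
·← -8
·→ countbox.seed(x→96)
·← 96
·→ countbox.oneover()
·← 1/96
·→ countbox.plus(x→38/13)
·← 3661/1248
·→ countbox.quotient(x→12/13)
·← 3661/1152
·→ stash.record(k→fiflot, v→~it)
·← nil
·→ stash.record(k→nabrab, v→sla)
·← nil
·→ stash.index()
·← [ce, fiflot, flugruz, nabrab]
·→ countbox.plus(x→18)
·← 24397/1152
·→ stash.record(k→fuhopi, v→~it)
·← nil

Answer: {ce=89, fiflot=3661/1152, flugruz=1943-09-10, nabrab=sla}


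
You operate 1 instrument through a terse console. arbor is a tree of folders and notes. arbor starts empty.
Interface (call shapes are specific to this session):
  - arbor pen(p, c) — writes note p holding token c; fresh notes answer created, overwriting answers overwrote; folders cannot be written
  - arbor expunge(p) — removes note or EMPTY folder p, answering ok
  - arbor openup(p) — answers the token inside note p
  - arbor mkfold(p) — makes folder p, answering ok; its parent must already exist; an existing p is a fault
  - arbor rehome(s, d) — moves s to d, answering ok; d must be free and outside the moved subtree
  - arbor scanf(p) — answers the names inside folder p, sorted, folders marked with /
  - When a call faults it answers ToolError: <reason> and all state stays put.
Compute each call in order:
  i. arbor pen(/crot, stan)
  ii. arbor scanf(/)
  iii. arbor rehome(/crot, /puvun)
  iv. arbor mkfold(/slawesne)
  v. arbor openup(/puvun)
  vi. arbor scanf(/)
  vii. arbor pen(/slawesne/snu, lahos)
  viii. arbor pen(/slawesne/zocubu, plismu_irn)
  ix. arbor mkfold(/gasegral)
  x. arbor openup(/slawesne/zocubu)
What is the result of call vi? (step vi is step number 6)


Answer: [puvun, slawesne/]

Derivation:
→ arbor pen(p=/crot, c=stan)
← created
→ arbor scanf(p=/)
← [crot]
→ arbor rehome(s=/crot, d=/puvun)
← ok
→ arbor mkfold(p=/slawesne)
← ok
→ arbor openup(p=/puvun)
← stan
→ arbor scanf(p=/)
← [puvun, slawesne/]
→ arbor pen(p=/slawesne/snu, c=lahos)
← created
→ arbor pen(p=/slawesne/zocubu, c=plismu_irn)
← created
→ arbor mkfold(p=/gasegral)
← ok
→ arbor openup(p=/slawesne/zocubu)
← plismu_irn


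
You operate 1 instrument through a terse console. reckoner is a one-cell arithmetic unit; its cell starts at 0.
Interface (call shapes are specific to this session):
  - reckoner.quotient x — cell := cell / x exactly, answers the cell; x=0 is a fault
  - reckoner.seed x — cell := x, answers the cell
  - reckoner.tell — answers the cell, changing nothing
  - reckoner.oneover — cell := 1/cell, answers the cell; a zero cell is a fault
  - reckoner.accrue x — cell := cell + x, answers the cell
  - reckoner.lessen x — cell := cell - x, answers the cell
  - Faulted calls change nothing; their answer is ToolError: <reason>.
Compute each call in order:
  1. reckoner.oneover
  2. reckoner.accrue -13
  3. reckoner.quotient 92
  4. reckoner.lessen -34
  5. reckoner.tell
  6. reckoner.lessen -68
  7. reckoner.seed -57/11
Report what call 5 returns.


Answer: 3115/92

Derivation:
Act: reckoner.oneover[]
Obs: ToolError: reciprocal of zero
Act: reckoner.accrue[x→-13]
Obs: -13
Act: reckoner.quotient[x→92]
Obs: -13/92
Act: reckoner.lessen[x→-34]
Obs: 3115/92
Act: reckoner.tell[]
Obs: 3115/92
Act: reckoner.lessen[x→-68]
Obs: 9371/92
Act: reckoner.seed[x→-57/11]
Obs: -57/11


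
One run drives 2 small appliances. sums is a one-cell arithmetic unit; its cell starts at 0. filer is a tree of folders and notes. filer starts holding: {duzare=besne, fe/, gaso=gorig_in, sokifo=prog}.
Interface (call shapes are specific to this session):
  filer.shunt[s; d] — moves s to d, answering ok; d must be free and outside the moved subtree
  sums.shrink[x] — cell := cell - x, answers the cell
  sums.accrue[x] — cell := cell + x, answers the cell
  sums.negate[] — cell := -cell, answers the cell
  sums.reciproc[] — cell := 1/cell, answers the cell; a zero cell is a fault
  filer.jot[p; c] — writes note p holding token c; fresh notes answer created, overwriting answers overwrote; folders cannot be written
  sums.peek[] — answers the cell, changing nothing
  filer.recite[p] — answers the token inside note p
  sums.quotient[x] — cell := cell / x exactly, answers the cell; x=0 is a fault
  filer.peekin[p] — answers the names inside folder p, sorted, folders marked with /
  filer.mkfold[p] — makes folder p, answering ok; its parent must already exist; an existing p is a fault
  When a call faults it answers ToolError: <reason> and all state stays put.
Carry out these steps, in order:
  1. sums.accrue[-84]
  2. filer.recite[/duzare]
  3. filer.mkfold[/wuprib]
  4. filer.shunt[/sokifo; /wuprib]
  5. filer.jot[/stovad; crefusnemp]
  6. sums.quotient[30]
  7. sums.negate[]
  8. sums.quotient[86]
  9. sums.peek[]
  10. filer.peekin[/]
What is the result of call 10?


$ sums.accrue x→-84
  -84
$ filer.recite p→/duzare
  besne
$ filer.mkfold p→/wuprib
  ok
$ filer.shunt s→/sokifo d→/wuprib
  ToolError: exists
$ filer.jot p→/stovad c→crefusnemp
  created
$ sums.quotient x→30
  -14/5
$ sums.negate
  14/5
$ sums.quotient x→86
  7/215
$ sums.peek
  7/215
$ filer.peekin p→/
  [duzare, fe/, gaso, sokifo, stovad, wuprib/]

Answer: [duzare, fe/, gaso, sokifo, stovad, wuprib/]


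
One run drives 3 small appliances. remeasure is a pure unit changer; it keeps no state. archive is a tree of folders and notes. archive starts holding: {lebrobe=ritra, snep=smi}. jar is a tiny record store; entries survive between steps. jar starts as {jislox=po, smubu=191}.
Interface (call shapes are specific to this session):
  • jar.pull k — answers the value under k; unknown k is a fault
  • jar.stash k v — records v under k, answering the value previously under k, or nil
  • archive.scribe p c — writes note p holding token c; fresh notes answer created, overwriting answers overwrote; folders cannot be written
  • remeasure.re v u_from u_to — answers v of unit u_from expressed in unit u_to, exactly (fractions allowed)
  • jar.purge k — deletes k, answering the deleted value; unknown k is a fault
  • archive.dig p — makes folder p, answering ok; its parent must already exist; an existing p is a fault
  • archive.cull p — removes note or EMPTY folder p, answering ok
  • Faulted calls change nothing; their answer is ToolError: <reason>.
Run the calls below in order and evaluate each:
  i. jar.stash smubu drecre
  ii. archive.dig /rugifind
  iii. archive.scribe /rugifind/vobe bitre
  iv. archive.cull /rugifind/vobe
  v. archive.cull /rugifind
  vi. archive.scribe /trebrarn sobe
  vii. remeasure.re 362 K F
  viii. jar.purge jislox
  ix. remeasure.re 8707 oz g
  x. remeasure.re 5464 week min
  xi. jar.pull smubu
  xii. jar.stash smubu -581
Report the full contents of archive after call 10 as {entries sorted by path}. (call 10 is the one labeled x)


% jar.stash k=smubu v=drecre
= 191
% archive.dig p=/rugifind
= ok
% archive.scribe p=/rugifind/vobe c=bitre
= created
% archive.cull p=/rugifind/vobe
= ok
% archive.cull p=/rugifind
= ok
% archive.scribe p=/trebrarn c=sobe
= created
% remeasure.re v=362 u_from=K u_to=F
= 19193/100
% jar.purge k=jislox
= po
% remeasure.re v=8707 u_from=oz u_to=g
= 394942876559/1600000
% remeasure.re v=5464 u_from=week u_to=min
= 55077120
% jar.pull k=smubu
= drecre
% jar.stash k=smubu v=-581
= drecre

Answer: {lebrobe=ritra, snep=smi, trebrarn=sobe}


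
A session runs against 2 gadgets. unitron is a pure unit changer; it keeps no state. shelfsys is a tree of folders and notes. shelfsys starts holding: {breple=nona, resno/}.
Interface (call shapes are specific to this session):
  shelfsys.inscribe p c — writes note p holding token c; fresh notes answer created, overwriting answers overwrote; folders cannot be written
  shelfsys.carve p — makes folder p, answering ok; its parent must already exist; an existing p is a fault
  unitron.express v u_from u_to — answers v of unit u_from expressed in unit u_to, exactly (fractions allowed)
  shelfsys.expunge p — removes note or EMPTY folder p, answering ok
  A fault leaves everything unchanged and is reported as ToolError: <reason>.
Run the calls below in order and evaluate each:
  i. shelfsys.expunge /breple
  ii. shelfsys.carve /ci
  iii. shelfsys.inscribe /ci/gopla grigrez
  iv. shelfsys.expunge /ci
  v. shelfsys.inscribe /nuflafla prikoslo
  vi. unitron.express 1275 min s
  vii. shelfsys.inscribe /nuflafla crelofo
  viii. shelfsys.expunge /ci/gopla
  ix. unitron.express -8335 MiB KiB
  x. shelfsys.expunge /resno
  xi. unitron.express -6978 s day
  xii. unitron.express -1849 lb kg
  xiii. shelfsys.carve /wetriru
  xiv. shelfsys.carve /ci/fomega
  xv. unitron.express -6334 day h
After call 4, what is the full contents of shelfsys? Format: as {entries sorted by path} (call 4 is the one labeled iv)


>>> shelfsys.expunge /breple
  ok
>>> shelfsys.carve /ci
  ok
>>> shelfsys.inscribe /ci/gopla grigrez
  created
>>> shelfsys.expunge /ci
  ToolError: not empty
>>> shelfsys.inscribe /nuflafla prikoslo
  created
>>> unitron.express 1275 min s
  76500
>>> shelfsys.inscribe /nuflafla crelofo
  overwrote
>>> shelfsys.expunge /ci/gopla
  ok
>>> unitron.express -8335 MiB KiB
  -8535040
>>> shelfsys.expunge /resno
  ok
>>> unitron.express -6978 s day
  -1163/14400
>>> unitron.express -1849 lb kg
  -83869229213/100000000
>>> shelfsys.carve /wetriru
  ok
>>> shelfsys.carve /ci/fomega
  ok
>>> unitron.express -6334 day h
  -152016

Answer: {ci/, ci/gopla=grigrez, resno/}


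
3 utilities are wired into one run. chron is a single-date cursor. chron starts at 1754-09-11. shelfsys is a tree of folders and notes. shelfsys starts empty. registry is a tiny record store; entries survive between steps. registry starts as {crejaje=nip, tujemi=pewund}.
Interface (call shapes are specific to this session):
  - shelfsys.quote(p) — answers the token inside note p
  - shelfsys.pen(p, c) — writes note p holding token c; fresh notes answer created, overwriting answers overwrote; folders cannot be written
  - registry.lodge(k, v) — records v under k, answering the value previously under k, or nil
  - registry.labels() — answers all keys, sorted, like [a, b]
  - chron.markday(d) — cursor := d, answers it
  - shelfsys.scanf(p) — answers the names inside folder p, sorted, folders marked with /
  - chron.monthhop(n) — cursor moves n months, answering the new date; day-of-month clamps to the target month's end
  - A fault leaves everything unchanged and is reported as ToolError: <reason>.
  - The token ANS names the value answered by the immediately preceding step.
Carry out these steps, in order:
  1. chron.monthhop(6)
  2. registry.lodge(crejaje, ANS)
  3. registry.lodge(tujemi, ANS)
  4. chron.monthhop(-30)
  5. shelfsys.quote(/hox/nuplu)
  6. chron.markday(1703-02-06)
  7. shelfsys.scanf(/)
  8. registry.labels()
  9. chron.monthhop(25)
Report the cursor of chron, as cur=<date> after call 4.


Answer: cur=1752-09-11

Derivation:
Step: monthhop[n: 6]
Result: 1755-03-11
Step: lodge[k: crejaje; v: ANS]
Result: nip
Step: lodge[k: tujemi; v: ANS]
Result: pewund
Step: monthhop[n: -30]
Result: 1752-09-11
Step: quote[p: /hox/nuplu]
Result: ToolError: not found
Step: markday[d: 1703-02-06]
Result: 1703-02-06
Step: scanf[p: /]
Result: []
Step: labels[]
Result: [crejaje, tujemi]
Step: monthhop[n: 25]
Result: 1705-03-06


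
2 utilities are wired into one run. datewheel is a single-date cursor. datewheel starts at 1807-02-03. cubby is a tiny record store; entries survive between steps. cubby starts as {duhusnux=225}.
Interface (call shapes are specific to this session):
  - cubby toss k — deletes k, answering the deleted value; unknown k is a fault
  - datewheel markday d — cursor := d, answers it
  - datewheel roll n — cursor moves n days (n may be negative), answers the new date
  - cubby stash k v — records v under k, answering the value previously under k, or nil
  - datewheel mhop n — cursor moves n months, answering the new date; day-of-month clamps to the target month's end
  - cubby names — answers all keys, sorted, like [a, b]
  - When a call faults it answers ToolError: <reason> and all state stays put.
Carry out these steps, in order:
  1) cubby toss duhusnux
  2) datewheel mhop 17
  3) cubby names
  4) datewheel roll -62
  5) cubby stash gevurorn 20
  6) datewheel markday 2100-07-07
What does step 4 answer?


[in] cubby toss k='duhusnux'
:: 225
[in] datewheel mhop n='17'
:: 1808-07-03
[in] cubby names
:: []
[in] datewheel roll n='-62'
:: 1808-05-02
[in] cubby stash k='gevurorn' v='20'
:: nil
[in] datewheel markday d='2100-07-07'
:: 2100-07-07

Answer: 1808-05-02


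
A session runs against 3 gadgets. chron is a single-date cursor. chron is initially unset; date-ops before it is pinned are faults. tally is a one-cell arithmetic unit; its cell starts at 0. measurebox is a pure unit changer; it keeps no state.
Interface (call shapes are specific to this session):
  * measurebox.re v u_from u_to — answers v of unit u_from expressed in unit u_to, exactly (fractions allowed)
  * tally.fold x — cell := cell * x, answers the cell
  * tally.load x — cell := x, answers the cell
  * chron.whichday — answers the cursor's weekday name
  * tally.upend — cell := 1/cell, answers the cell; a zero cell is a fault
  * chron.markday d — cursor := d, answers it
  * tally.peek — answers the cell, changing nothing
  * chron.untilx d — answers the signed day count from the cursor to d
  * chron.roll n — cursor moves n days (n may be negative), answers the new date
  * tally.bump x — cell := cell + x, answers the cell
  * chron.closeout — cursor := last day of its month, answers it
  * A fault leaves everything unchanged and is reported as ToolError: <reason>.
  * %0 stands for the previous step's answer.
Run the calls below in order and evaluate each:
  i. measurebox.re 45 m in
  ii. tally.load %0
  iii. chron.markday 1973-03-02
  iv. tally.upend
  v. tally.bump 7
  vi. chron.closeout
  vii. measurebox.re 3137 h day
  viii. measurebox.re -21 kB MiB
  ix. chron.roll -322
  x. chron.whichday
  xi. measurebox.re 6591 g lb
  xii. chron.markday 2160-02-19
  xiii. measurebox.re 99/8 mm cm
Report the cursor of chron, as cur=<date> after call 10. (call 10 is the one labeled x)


Answer: cur=1972-05-13

Derivation:
>> measurebox.re(v=45, u_from=m, u_to=in)
<< 225000/127
>> tally.load(x=%0)
<< 225000/127
>> chron.markday(d=1973-03-02)
<< 1973-03-02
>> tally.upend()
<< 127/225000
>> tally.bump(x=7)
<< 1575127/225000
>> chron.closeout()
<< 1973-03-31
>> measurebox.re(v=3137, u_from=h, u_to=day)
<< 3137/24
>> measurebox.re(v=-21, u_from=kB, u_to=MiB)
<< -2625/131072
>> chron.roll(n=-322)
<< 1972-05-13
>> chron.whichday()
<< Saturday
>> measurebox.re(v=6591, u_from=g, u_to=lb)
<< 659100000/45359237
>> chron.markday(d=2160-02-19)
<< 2160-02-19
>> measurebox.re(v=99/8, u_from=mm, u_to=cm)
<< 99/80


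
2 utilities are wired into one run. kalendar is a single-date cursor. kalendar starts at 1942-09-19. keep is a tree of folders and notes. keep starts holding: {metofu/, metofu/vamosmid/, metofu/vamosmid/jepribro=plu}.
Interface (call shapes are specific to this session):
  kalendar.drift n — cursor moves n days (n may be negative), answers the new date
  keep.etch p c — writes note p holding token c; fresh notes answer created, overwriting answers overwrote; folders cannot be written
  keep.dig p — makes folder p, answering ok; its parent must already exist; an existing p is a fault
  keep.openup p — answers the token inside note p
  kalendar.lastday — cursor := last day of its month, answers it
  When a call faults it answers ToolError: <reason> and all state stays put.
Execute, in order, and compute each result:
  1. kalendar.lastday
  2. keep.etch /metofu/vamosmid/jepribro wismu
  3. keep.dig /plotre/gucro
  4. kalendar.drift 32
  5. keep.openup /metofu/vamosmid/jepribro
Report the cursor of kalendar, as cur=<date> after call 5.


> kalendar.lastday
  1942-09-30
> keep.etch p='/metofu/vamosmid/jepribro' c='wismu'
  overwrote
> keep.dig p='/plotre/gucro'
  ToolError: no parent
> kalendar.drift n='32'
  1942-11-01
> keep.openup p='/metofu/vamosmid/jepribro'
  wismu

Answer: cur=1942-11-01


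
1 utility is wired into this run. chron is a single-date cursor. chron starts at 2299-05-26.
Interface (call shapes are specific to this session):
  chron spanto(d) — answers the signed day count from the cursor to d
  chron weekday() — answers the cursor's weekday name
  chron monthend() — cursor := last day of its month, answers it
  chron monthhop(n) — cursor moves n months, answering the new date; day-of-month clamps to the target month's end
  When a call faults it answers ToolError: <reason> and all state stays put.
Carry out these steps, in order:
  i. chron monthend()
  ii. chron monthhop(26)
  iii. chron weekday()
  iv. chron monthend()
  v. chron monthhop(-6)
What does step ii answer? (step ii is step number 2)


> chron monthend
[out] 2299-05-31
> chron monthhop n: 26
[out] 2301-07-31
> chron weekday
[out] Wednesday
> chron monthend
[out] 2301-07-31
> chron monthhop n: -6
[out] 2301-01-31

Answer: 2301-07-31


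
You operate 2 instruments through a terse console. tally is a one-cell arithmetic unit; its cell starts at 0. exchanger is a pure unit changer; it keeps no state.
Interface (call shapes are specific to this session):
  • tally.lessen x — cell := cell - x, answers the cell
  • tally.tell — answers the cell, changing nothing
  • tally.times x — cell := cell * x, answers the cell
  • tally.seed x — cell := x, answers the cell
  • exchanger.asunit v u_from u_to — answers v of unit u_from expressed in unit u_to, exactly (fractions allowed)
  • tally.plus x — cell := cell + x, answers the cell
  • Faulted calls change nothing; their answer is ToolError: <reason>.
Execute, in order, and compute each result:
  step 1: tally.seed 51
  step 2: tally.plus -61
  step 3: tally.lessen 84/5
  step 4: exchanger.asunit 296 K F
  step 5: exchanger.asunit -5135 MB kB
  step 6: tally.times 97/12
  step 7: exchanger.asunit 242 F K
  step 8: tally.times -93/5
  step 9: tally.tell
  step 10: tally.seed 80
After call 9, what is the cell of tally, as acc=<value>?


I run seed on x=51: 51.
I try plus on x=-61, and get -10.
Using lessen on x=84/5, — result: -134/5.
I use asunit on v=296, u_from=K, u_to=F, and get 7313/100.
Next I call asunit on v=-5135, u_from=MB, u_to=kB: -5135000.
Then times on x=97/12, and see -6499/30.
Using asunit on v=242, u_from=F, u_to=K, and see 23389/60.
I try times on x=-93/5, → 201469/50.
Using tell(): 201469/50.
I try seed on x=80, — result: 80.

Answer: acc=201469/50


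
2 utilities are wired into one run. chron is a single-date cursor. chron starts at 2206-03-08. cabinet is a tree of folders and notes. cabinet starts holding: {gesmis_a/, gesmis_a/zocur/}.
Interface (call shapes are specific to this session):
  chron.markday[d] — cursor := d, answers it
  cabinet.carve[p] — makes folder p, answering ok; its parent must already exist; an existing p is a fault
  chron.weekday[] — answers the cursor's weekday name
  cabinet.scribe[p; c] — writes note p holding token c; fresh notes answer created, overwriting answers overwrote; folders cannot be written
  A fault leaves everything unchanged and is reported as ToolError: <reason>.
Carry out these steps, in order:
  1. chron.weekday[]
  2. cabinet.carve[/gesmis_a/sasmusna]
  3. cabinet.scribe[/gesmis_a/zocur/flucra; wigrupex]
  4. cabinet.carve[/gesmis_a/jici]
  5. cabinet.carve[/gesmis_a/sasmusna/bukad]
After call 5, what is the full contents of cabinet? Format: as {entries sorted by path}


Step: chron.weekday[]
Result: Saturday
Step: cabinet.carve[p=/gesmis_a/sasmusna]
Result: ok
Step: cabinet.scribe[p=/gesmis_a/zocur/flucra; c=wigrupex]
Result: created
Step: cabinet.carve[p=/gesmis_a/jici]
Result: ok
Step: cabinet.carve[p=/gesmis_a/sasmusna/bukad]
Result: ok

Answer: {gesmis_a/, gesmis_a/jici/, gesmis_a/sasmusna/, gesmis_a/sasmusna/bukad/, gesmis_a/zocur/, gesmis_a/zocur/flucra=wigrupex}


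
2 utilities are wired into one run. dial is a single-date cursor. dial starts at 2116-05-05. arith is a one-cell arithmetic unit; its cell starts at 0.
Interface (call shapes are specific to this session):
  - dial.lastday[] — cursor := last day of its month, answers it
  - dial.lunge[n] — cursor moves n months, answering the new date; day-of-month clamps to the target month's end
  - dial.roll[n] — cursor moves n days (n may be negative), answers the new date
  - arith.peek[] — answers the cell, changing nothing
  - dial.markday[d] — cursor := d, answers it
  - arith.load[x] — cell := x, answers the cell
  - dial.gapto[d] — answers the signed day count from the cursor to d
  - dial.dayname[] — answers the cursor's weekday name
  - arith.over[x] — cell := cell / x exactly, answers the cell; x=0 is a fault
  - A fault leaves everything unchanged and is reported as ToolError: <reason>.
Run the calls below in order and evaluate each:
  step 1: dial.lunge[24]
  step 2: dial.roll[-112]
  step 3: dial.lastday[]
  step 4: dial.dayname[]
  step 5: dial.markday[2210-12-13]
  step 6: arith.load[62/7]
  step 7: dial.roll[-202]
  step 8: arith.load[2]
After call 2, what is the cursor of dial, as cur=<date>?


;; 1. dial.lunge(n: 24) : 2118-05-05
;; 2. dial.roll(n: -112) : 2118-01-13
;; 3. dial.lastday() : 2118-01-31
;; 4. dial.dayname() : Monday
;; 5. dial.markday(d: 2210-12-13) : 2210-12-13
;; 6. arith.load(x: 62/7) : 62/7
;; 7. dial.roll(n: -202) : 2210-05-25
;; 8. arith.load(x: 2) : 2

Answer: cur=2118-01-13


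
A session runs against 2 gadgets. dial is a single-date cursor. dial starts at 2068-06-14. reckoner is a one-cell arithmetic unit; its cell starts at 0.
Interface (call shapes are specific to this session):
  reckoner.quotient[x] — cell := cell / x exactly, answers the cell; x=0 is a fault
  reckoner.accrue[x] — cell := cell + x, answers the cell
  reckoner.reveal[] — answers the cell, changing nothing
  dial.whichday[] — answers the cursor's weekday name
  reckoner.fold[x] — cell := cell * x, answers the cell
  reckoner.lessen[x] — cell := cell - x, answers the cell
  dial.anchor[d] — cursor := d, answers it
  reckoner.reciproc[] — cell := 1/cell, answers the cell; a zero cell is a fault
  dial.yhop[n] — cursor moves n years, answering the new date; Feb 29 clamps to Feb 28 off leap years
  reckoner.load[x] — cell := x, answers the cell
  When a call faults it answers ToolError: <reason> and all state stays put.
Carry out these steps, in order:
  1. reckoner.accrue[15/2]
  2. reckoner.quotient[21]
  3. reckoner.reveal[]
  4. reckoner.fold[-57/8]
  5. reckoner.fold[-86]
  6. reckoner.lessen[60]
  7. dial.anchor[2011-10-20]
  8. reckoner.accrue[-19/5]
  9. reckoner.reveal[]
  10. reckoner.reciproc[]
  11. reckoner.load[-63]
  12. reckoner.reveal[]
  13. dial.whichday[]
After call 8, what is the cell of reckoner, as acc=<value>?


Answer: acc=43411/280

Derivation:
-- 1. accrue(x: 15/2) => 15/2
-- 2. quotient(x: 21) => 5/14
-- 3. reveal() => 5/14
-- 4. fold(x: -57/8) => -285/112
-- 5. fold(x: -86) => 12255/56
-- 6. lessen(x: 60) => 8895/56
-- 7. anchor(d: 2011-10-20) => 2011-10-20
-- 8. accrue(x: -19/5) => 43411/280
-- 9. reveal() => 43411/280
-- 10. reciproc() => 280/43411
-- 11. load(x: -63) => -63
-- 12. reveal() => -63
-- 13. whichday() => Thursday
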